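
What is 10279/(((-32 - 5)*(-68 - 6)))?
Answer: 10279/2738 ≈ 3.7542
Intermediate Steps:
10279/(((-32 - 5)*(-68 - 6))) = 10279/((-37*(-74))) = 10279/2738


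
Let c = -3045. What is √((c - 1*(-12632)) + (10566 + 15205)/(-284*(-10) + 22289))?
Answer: √6054518286726/25129 ≈ 97.918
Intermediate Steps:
√((c - 1*(-12632)) + (10566 + 15205)/(-284*(-10) + 22289)) = √((-3045 - 1*(-12632)) + (10566 + 15205)/(-284*(-10) + 22289)) = √((-3045 + 12632) + 25771/(2840 + 22289)) = √(9587 + 25771/25129) = √(240937494/25129) = √6054518286726/25129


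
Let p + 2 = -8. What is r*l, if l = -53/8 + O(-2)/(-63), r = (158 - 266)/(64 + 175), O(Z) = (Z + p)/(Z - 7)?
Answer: 10049/3346 ≈ 3.0033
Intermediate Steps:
p = -10 (p = -2 - 8 = -10)
O(Z) = (-10 + Z)/(-7 + Z) (O(Z) = (Z - 10)/(Z - 7) = (-10 + Z)/(-7 + Z))
r = -108/239 ≈ -0.45188
l = -10049/1512 (l = -53/8 + ((-10 - 2)/(-7 - 2))/(-63) = -53*⅛ + (-12/(-9))*(-1/63) = -53/8 - ⅑*(-12)*(-1/63) = -53/8 + (4/3)*(-1/63) = -53/8 - 4/189 = -10049/1512 ≈ -6.6462)
r*l = -108/239*(-10049/1512) = 10049/3346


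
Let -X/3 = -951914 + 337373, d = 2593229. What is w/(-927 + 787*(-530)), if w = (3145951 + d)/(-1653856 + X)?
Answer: -5739180/79329627379 ≈ -7.2346e-5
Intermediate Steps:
X = 1843623 (X = -3*(-951914 + 337373) = -3*(-614541) = 1843623)
w = 5739180/189767 (w = (3145951 + 2593229)/(-1653856 + 1843623) = 5739180/189767 ≈ 30.243)
w/(-927 + 787*(-530)) = 5739180/(189767*(-927 + 787*(-530))) = 5739180/(189767*(-927 - 417110)) = (5739180/189767)/(-418037) = (5739180/189767)*(-1/418037) = -5739180/79329627379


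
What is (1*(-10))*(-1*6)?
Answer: 60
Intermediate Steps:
(1*(-10))*(-1*6) = -10*(-6) = 60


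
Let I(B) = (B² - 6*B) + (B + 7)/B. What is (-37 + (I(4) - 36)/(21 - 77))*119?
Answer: -138091/32 ≈ -4315.3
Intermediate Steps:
I(B) = B² - 6*B + (7 + B)/B (I(B) = (B² - 6*B) + (7 + B)/B = B² - 6*B + (7 + B)/B)
(-37 + (I(4) - 36)/(21 - 77))*119 = (-37 + ((1 + 4² - 6*4 + 7/4) - 36)/(21 - 77))*119 = (-37 + ((1 + 16 - 24 + 7*(¼)) - 36)/(-56))*119 = (-37 + ((1 + 16 - 24 + 7/4) - 36)*(-1/56))*119 = (-37 + (-21/4 - 36)*(-1/56))*119 = (-37 - 165/4*(-1/56))*119 = (-37 + 165/224)*119 = -8123/224*119 = -138091/32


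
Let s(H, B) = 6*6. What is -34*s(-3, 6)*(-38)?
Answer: 46512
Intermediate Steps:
s(H, B) = 36
-34*s(-3, 6)*(-38) = -34*36*(-38) = -1224*(-38) = 46512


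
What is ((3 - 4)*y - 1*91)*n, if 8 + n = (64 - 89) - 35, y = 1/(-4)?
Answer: 6171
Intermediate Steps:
y = -¼ ≈ -0.25000
n = -68 (n = -8 + ((64 - 89) - 35) = -8 + (-25 - 35) = -8 - 60 = -68)
((3 - 4)*y - 1*91)*n = ((3 - 4)*(-¼) - 1*91)*(-68) = (-1*(-¼) - 91)*(-68) = (¼ - 91)*(-68) = -363/4*(-68) = 6171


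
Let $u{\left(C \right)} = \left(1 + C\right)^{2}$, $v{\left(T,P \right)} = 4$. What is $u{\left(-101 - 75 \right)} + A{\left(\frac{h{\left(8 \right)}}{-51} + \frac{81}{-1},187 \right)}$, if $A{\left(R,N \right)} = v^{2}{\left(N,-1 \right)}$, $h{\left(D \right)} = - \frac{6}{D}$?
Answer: $30641$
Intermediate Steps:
$h{\left(D \right)} = - \frac{6}{D}$
$A{\left(R,N \right)} = 16$ ($A{\left(R,N \right)} = 4^{2} = 16$)
$u{\left(-101 - 75 \right)} + A{\left(\frac{h{\left(8 \right)}}{-51} + \frac{81}{-1},187 \right)} = \left(1 - 176\right)^{2} + 16 = \left(-175\right)^{2} + 16 = 30625 + 16 = 30641$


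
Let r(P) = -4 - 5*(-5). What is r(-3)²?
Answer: 441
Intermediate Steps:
r(P) = 21 (r(P) = -4 + 25 = 21)
r(-3)² = 21² = 441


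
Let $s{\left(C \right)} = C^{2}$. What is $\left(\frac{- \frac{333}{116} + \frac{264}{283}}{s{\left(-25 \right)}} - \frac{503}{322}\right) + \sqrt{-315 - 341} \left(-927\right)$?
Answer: $- \frac{1034078653}{660663500} - 3708 i \sqrt{41} \approx -1.5652 - 23743.0 i$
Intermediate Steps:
$\left(\frac{- \frac{333}{116} + \frac{264}{283}}{s{\left(-25 \right)}} - \frac{503}{322}\right) + \sqrt{-315 - 341} \left(-927\right) = \left(\frac{- \frac{333}{116} + \frac{264}{283}}{\left(-25\right)^{2}} - \frac{503}{322}\right) + \sqrt{-315 - 341} \left(-927\right) = \left(\frac{\left(-333\right) \frac{1}{116} + 264 \cdot \frac{1}{283}}{625} - \frac{503}{322}\right) + \sqrt{-656} \left(-927\right) = \left(\left(- \frac{333}{116} + \frac{264}{283}\right) \frac{1}{625} - \frac{503}{322}\right) + 4 i \sqrt{41} \left(-927\right) = \left(\left(- \frac{63615}{32828}\right) \frac{1}{625} - \frac{503}{322}\right) - 3708 i \sqrt{41} = \left(- \frac{12723}{4103500} - \frac{503}{322}\right) - 3708 i \sqrt{41} = - \frac{1034078653}{660663500} - 3708 i \sqrt{41}$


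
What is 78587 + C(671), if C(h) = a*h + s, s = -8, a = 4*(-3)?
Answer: 70527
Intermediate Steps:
a = -12
C(h) = -8 - 12*h (C(h) = -12*h - 8 = -8 - 12*h)
78587 + C(671) = 78587 + (-8 - 12*671) = 78587 + (-8 - 8052) = 78587 - 8060 = 70527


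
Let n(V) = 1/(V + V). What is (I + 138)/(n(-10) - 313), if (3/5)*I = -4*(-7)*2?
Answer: -13880/18783 ≈ -0.73897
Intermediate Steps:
n(V) = 1/(2*V)
I = 280/3 (I = 5*(-4*(-7)*2)/3 = 5*(28*2)/3 = (5/3)*56 = 280/3 ≈ 93.333)
(I + 138)/(n(-10) - 313) = (280/3 + 138)/((½)/(-10) - 313) = 694/(3*((½)*(-⅒) - 313)) = 694/(3*(-1/20 - 313)) = 694/(3*(-6261/20)) = (694/3)*(-20/6261) = -13880/18783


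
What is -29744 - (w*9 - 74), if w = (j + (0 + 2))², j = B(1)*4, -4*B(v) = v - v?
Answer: -29706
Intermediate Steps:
B(v) = 0 (B(v) = -(v - v)/4 = -¼*0 = 0)
j = 0 (j = 0*4 = 0)
w = 4 (w = (0 + (0 + 2))² = (0 + 2)² = 2² = 4)
-29744 - (w*9 - 74) = -29744 - (4*9 - 74) = -29744 - (36 - 74) = -29744 - 1*(-38) = -29744 + 38 = -29706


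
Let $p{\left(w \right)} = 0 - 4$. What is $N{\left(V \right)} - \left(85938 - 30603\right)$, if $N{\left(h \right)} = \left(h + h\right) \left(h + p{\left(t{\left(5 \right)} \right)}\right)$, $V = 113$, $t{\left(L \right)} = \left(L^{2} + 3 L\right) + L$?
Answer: $-30701$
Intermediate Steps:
$t{\left(L \right)} = L^{2} + 4 L$
$p{\left(w \right)} = -4$ ($p{\left(w \right)} = 0 - 4 = -4$)
$N{\left(h \right)} = 2 h \left(-4 + h\right)$ ($N{\left(h \right)} = \left(h + h\right) \left(h - 4\right) = 2 h \left(-4 + h\right)$)
$N{\left(V \right)} - \left(85938 - 30603\right) = 2 \cdot 113 \left(-4 + 113\right) - \left(85938 - 30603\right) = 2 \cdot 113 \cdot 109 - 55335 = 24634 - 55335 = -30701$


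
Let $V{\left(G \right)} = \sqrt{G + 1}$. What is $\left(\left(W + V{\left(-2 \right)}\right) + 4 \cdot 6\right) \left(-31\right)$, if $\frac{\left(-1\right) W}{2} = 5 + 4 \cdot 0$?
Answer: $-434 - 31 i \approx -434.0 - 31.0 i$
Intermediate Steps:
$W = -10$ ($W = - 2 \left(5 + 4 \cdot 0\right) = - 2 \left(5 + 0\right) = \left(-2\right) 5 = -10$)
$V{\left(G \right)} = \sqrt{1 + G}$
$\left(\left(W + V{\left(-2 \right)}\right) + 4 \cdot 6\right) \left(-31\right) = \left(\left(-10 + \sqrt{1 - 2}\right) + 4 \cdot 6\right) \left(-31\right) = \left(\left(-10 + \sqrt{-1}\right) + 24\right) \left(-31\right) = \left(\left(-10 + i\right) + 24\right) \left(-31\right) = \left(14 + i\right) \left(-31\right) = -434 - 31 i$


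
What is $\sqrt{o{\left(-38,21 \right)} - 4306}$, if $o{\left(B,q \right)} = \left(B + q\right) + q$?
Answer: $3 i \sqrt{478} \approx 65.59 i$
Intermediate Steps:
$o{\left(B,q \right)} = B + 2 q$
$\sqrt{o{\left(-38,21 \right)} - 4306} = \sqrt{\left(-38 + 2 \cdot 21\right) - 4306} = \sqrt{\left(-38 + 42\right) - 4306} = \sqrt{4 - 4306} = \sqrt{-4302} = 3 i \sqrt{478}$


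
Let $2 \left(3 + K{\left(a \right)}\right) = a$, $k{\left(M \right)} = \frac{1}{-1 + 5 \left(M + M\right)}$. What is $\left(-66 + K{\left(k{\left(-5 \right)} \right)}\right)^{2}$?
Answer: $\frac{49547521}{10404} \approx 4762.4$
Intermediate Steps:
$k{\left(M \right)} = \frac{1}{-1 + 10 M}$ ($k{\left(M \right)} = \frac{1}{-1 + 5 \cdot 2 M} = \frac{1}{-1 + 10 M}$)
$K{\left(a \right)} = -3 + \frac{a}{2}$
$\left(-66 + K{\left(k{\left(-5 \right)} \right)}\right)^{2} = \left(-66 - \left(3 - \frac{1}{2 \left(-1 + 10 \left(-5\right)\right)}\right)\right)^{2} = \left(-66 - \left(3 - \frac{1}{2 \left(-1 - 50\right)}\right)\right)^{2} = \left(-66 - \left(3 - \frac{1}{2 \left(-51\right)}\right)\right)^{2} = \left(-66 + \left(-3 + \frac{1}{2} \left(- \frac{1}{51}\right)\right)\right)^{2} = \left(-66 - \frac{307}{102}\right)^{2} = \left(- \frac{7039}{102}\right)^{2} = \frac{49547521}{10404}$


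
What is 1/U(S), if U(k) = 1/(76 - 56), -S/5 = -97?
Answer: 20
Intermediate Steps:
S = 485 (S = -5*(-97) = 485)
U(k) = 1/20
1/U(S) = 1/(1/20) = 20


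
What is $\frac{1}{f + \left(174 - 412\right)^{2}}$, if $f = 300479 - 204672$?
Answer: $\frac{1}{152451} \approx 6.5595 \cdot 10^{-6}$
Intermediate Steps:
$f = 95807$
$\frac{1}{f + \left(174 - 412\right)^{2}} = \frac{1}{95807 + \left(174 - 412\right)^{2}} = \frac{1}{95807 + \left(-238\right)^{2}} = \frac{1}{95807 + 56644} = \frac{1}{152451}$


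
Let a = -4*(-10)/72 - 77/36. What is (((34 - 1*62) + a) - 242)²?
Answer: 10621081/144 ≈ 73758.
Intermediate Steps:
a = -19/12 (a = 40*(1/72) - 77*1/36 = 5/9 - 77/36 = -19/12 ≈ -1.5833)
(((34 - 1*62) + a) - 242)² = (((34 - 1*62) - 19/12) - 242)² = (((34 - 62) - 19/12) - 242)² = ((-28 - 19/12) - 242)² = (-355/12 - 242)² = (-3259/12)² = 10621081/144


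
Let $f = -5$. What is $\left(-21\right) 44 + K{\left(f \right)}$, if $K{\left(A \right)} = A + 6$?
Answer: $-923$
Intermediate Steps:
$K{\left(A \right)} = 6 + A$
$\left(-21\right) 44 + K{\left(f \right)} = \left(-21\right) 44 + \left(6 - 5\right) = -924 + 1 = -923$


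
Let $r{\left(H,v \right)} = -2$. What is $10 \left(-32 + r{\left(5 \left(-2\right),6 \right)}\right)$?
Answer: $-340$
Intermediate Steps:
$10 \left(-32 + r{\left(5 \left(-2\right),6 \right)}\right) = 10 \left(-32 - 2\right) = 10 \left(-34\right) = -340$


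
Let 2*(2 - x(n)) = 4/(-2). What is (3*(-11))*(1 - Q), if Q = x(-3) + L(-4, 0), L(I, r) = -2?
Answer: 0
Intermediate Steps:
x(n) = 3 (x(n) = 2 - 2/(-2) = 2 - 2*(-1)/2 = 2 - 1/2*(-2) = 2 + 1 = 3)
Q = 1 (Q = 3 - 2 = 1)
(3*(-11))*(1 - Q) = (3*(-11))*(1 - 1*1) = -33*(1 - 1) = -33*0 = 0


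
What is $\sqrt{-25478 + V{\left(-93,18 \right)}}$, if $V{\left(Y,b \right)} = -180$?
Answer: $i \sqrt{25658} \approx 160.18 i$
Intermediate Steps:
$\sqrt{-25478 + V{\left(-93,18 \right)}} = \sqrt{-25478 - 180} = \sqrt{-25658} = i \sqrt{25658}$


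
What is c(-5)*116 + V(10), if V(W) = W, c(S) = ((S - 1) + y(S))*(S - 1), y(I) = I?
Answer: 7666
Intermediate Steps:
c(S) = (-1 + S)*(-1 + 2*S) (c(S) = ((S - 1) + S)*(S - 1) = ((-1 + S) + S)*(-1 + S) = (-1 + 2*S)*(-1 + S) = (-1 + S)*(-1 + 2*S))
c(-5)*116 + V(10) = (1 - 3*(-5) + 2*(-5)²)*116 + 10 = (1 + 15 + 2*25)*116 + 10 = (1 + 15 + 50)*116 + 10 = 66*116 + 10 = 7656 + 10 = 7666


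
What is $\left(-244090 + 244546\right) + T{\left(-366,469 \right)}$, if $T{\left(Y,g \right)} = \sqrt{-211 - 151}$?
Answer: $456 + i \sqrt{362} \approx 456.0 + 19.026 i$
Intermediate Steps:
$T{\left(Y,g \right)} = i \sqrt{362}$ ($T{\left(Y,g \right)} = \sqrt{-362} = i \sqrt{362}$)
$\left(-244090 + 244546\right) + T{\left(-366,469 \right)} = \left(-244090 + 244546\right) + i \sqrt{362} = 456 + i \sqrt{362}$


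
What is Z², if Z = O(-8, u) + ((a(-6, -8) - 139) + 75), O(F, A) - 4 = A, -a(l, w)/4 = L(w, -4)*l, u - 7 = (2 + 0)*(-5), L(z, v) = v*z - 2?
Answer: 431649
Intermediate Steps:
L(z, v) = -2 + v*z
u = -3 (u = 7 + (2 + 0)*(-5) = 7 + 2*(-5) = 7 - 10 = -3)
a(l, w) = -4*l*(-2 - 4*w) (a(l, w) = -4*(-2 - 4*w)*l = -4*l*(-2 - 4*w))
O(F, A) = 4 + A
Z = 657 (Z = (4 - 3) + ((8*(-6)*(1 + 2*(-8)) - 139) + 75) = 1 + ((8*(-6)*(1 - 16) - 139) + 75) = 1 + ((8*(-6)*(-15) - 139) + 75) = 1 + ((720 - 139) + 75) = 1 + (581 + 75) = 1 + 656 = 657)
Z² = 657² = 431649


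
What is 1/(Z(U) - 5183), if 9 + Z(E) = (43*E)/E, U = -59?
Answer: -1/5149 ≈ -0.00019421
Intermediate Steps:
Z(E) = 34 (Z(E) = -9 + (43*E)/E = -9 + 43 = 34)
1/(Z(U) - 5183) = 1/(34 - 5183) = 1/(-5149) = -1/5149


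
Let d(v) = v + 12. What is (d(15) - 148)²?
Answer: 14641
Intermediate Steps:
d(v) = 12 + v
(d(15) - 148)² = ((12 + 15) - 148)² = (27 - 148)² = (-121)² = 14641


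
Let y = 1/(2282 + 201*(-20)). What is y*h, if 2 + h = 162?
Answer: -80/869 ≈ -0.092060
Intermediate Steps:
h = 160 (h = -2 + 162 = 160)
y = -1/1738 (y = 1/(2282 - 4020) = 1/(-1738) = -1/1738 ≈ -0.00057537)
y*h = -1/1738*160 = -80/869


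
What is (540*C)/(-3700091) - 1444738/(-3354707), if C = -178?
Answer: 5668116507998/12412721178337 ≈ 0.45664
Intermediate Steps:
(540*C)/(-3700091) - 1444738/(-3354707) = (540*(-178))/(-3700091) - 1444738/(-3354707) = -96120*(-1/3700091) - 1444738*(-1/3354707) = 96120/3700091 + 1444738/3354707 = 5668116507998/12412721178337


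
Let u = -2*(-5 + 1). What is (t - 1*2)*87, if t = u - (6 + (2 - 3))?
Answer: 87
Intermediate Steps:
u = 8 (u = -2*(-4) = 8)
t = 3 (t = 8 - (6 + (2 - 3)) = 8 - (6 - 1) = 8 - 1*5 = 8 - 5 = 3)
(t - 1*2)*87 = (3 - 1*2)*87 = (3 - 2)*87 = 1*87 = 87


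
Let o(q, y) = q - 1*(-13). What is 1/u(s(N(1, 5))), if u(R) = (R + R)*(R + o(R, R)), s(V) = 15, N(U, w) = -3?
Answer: 1/1290 ≈ 0.00077519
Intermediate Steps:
o(q, y) = 13 + q (o(q, y) = q + 13 = 13 + q)
u(R) = 2*R*(13 + 2*R) (u(R) = (R + R)*(R + (13 + R)) = (2*R)*(13 + 2*R) = 2*R*(13 + 2*R))
1/u(s(N(1, 5))) = 1/(2*15*(13 + 2*15)) = 1/(2*15*(13 + 30)) = 1/(2*15*43) = 1/1290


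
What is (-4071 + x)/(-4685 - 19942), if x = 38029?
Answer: -33958/24627 ≈ -1.3789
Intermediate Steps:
(-4071 + x)/(-4685 - 19942) = (-4071 + 38029)/(-4685 - 19942) = 33958/(-24627) = 33958*(-1/24627) = -33958/24627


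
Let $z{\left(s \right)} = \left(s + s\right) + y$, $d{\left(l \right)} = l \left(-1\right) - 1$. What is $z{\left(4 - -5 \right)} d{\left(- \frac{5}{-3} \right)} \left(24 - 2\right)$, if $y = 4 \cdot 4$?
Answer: $- \frac{5984}{3} \approx -1994.7$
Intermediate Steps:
$y = 16$
$d{\left(l \right)} = -1 - l$ ($d{\left(l \right)} = - l - 1 = -1 - l$)
$z{\left(s \right)} = 16 + 2 s$ ($z{\left(s \right)} = \left(s + s\right) + 16 = 2 s + 16 = 16 + 2 s$)
$z{\left(4 - -5 \right)} d{\left(- \frac{5}{-3} \right)} \left(24 - 2\right) = \left(16 + 2 \left(4 - -5\right)\right) \left(-1 - - \frac{5}{-3}\right) \left(24 - 2\right) = \left(16 + 2 \left(4 + 5\right)\right) \left(-1 - \left(-5\right) \left(- \frac{1}{3}\right)\right) \left(24 - 2\right) = \left(16 + 2 \cdot 9\right) \left(-1 - \frac{5}{3}\right) 22 = \left(16 + 18\right) \left(-1 - \frac{5}{3}\right) 22 = 34 \left(- \frac{8}{3}\right) 22 = \left(- \frac{272}{3}\right) 22 = - \frac{5984}{3}$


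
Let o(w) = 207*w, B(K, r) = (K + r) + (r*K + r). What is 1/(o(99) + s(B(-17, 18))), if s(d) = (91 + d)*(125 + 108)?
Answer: -1/25175 ≈ -3.9722e-5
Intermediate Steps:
B(K, r) = K + 2*r + K*r (B(K, r) = (K + r) + (K*r + r) = (K + r) + (r + K*r) = K + 2*r + K*r)
s(d) = 21203 + 233*d (s(d) = (91 + d)*233 = 21203 + 233*d)
1/(o(99) + s(B(-17, 18))) = 1/(207*99 + (21203 + 233*(-17 + 2*18 - 17*18))) = 1/(20493 + (21203 + 233*(-17 + 36 - 306))) = 1/(20493 + (21203 + 233*(-287))) = 1/(20493 + (21203 - 66871)) = 1/(20493 - 45668) = 1/(-25175) = -1/25175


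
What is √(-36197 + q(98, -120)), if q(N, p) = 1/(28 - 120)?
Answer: 5*I*√3063715/46 ≈ 190.26*I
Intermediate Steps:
q(N, p) = -1/92 (q(N, p) = 1/(-92) = -1/92)
√(-36197 + q(98, -120)) = √(-36197 - 1/92) = √(-3330125/92) = 5*I*√3063715/46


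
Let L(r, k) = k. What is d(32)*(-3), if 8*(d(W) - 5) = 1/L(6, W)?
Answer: -3843/256 ≈ -15.012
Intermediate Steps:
d(W) = 5 + 1/(8*W)
d(32)*(-3) = (5 + (⅛)/32)*(-3) = (5 + (⅛)*(1/32))*(-3) = (5 + 1/256)*(-3) = (1281/256)*(-3) = -3843/256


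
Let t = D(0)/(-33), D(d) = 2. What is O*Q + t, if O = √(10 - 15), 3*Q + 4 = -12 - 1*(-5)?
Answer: -2/33 - 11*I*√5/3 ≈ -0.060606 - 8.1989*I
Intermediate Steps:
Q = -11/3 (Q = -4/3 + (-12 - 1*(-5))/3 = -4/3 + (-12 + 5)/3 = -4/3 + (⅓)*(-7) = -4/3 - 7/3 = -11/3 ≈ -3.6667)
O = I*√5 (O = √(-5) = I*√5 ≈ 2.2361*I)
t = -2/33 (t = 2/(-33) = 2*(-1/33) = -2/33 ≈ -0.060606)
O*Q + t = (I*√5)*(-11/3) - 2/33 = -11*I*√5/3 - 2/33 = -2/33 - 11*I*√5/3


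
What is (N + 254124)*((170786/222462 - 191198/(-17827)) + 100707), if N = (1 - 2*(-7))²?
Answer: 5644179926027496988/220323893 ≈ 2.5618e+10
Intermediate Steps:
N = 225 (N = (1 + 14)² = 15² = 225)
(N + 254124)*((170786/222462 - 191198/(-17827)) + 100707) = (225 + 254124)*((170786/222462 - 191198/(-17827)) + 100707) = 254349*((170786*(1/222462) - 191198*(-1/17827)) + 100707) = 254349*((85393/111231 + 191198/17827) + 100707) = 254349*(22789445749/1982915037 + 100707) = 254349*(199716214076908/1982915037) = 5644179926027496988/220323893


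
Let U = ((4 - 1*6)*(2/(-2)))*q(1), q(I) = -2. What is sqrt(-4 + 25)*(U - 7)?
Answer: -11*sqrt(21) ≈ -50.408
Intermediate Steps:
U = -4 (U = ((4 - 1*6)*(2/(-2)))*(-2) = ((4 - 6)*(2*(-1/2)))*(-2) = -2*(-1)*(-2) = 2*(-2) = -4)
sqrt(-4 + 25)*(U - 7) = sqrt(-4 + 25)*(-4 - 7) = sqrt(21)*(-11) = -11*sqrt(21)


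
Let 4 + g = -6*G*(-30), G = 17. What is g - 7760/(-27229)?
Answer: 83219584/27229 ≈ 3056.3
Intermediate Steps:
g = 3056 (g = -4 - 6*17*(-30) = -4 - 102*(-30) = -4 + 3060 = 3056)
g - 7760/(-27229) = 3056 - 7760/(-27229) = 3056 - 7760*(-1/27229) = 3056 + 7760/27229 = 83219584/27229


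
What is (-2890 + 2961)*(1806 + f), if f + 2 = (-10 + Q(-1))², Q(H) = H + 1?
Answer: 135184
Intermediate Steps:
Q(H) = 1 + H
f = 98 (f = -2 + (-10 + (1 - 1))² = -2 + (-10 + 0)² = -2 + (-10)² = -2 + 100 = 98)
(-2890 + 2961)*(1806 + f) = (-2890 + 2961)*(1806 + 98) = 71*1904 = 135184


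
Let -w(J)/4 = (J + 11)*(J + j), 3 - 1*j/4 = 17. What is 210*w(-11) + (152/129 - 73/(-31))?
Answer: 14129/3999 ≈ 3.5331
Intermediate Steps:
j = -56 (j = 12 - 4*17 = 12 - 68 = -56)
w(J) = -4*(-56 + J)*(11 + J) (w(J) = -4*(J + 11)*(J - 56) = -4*(11 + J)*(-56 + J) = -4*(-56 + J)*(11 + J))
210*w(-11) + (152/129 - 73/(-31)) = 210*(2464 - 4*(-11)² + 180*(-11)) + (152/129 - 73/(-31)) = 210*(2464 - 4*121 - 1980) + (152*(1/129) - 73*(-1/31)) = 210*(2464 - 484 - 1980) + (152/129 + 73/31) = 210*0 + 14129/3999 = 0 + 14129/3999 = 14129/3999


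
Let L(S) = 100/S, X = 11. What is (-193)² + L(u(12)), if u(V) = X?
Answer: 409839/11 ≈ 37258.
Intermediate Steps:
u(V) = 11
(-193)² + L(u(12)) = (-193)² + 100/11 = 37249 + 100*(1/11) = 37249 + 100/11 = 409839/11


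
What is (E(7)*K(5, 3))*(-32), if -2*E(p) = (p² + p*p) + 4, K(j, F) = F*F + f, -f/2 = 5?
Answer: -1632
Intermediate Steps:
f = -10 (f = -2*5 = -10)
K(j, F) = -10 + F² (K(j, F) = F*F - 10 = F² - 10 = -10 + F²)
E(p) = -2 - p² (E(p) = -((p² + p*p) + 4)/2 = -((p² + p²) + 4)/2 = -(2*p² + 4)/2 = -(4 + 2*p²)/2 = -2 - p²)
(E(7)*K(5, 3))*(-32) = ((-2 - 1*7²)*(-10 + 3²))*(-32) = ((-2 - 1*49)*(-10 + 9))*(-32) = ((-2 - 49)*(-1))*(-32) = -51*(-1)*(-32) = 51*(-32) = -1632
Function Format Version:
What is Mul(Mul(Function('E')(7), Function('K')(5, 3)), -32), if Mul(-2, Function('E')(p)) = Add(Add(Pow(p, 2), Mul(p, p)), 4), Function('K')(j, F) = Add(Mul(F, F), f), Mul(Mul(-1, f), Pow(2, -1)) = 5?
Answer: -1632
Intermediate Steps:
f = -10 (f = Mul(-2, 5) = -10)
Function('K')(j, F) = Add(-10, Pow(F, 2)) (Function('K')(j, F) = Add(Mul(F, F), -10) = Add(Pow(F, 2), -10) = Add(-10, Pow(F, 2)))
Function('E')(p) = Add(-2, Mul(-1, Pow(p, 2))) (Function('E')(p) = Mul(Rational(-1, 2), Add(Add(Pow(p, 2), Mul(p, p)), 4)) = Mul(Rational(-1, 2), Add(Add(Pow(p, 2), Pow(p, 2)), 4)) = Mul(Rational(-1, 2), Add(Mul(2, Pow(p, 2)), 4)) = Mul(Rational(-1, 2), Add(4, Mul(2, Pow(p, 2)))) = Add(-2, Mul(-1, Pow(p, 2))))
Mul(Mul(Function('E')(7), Function('K')(5, 3)), -32) = Mul(Mul(Add(-2, Mul(-1, Pow(7, 2))), Add(-10, Pow(3, 2))), -32) = Mul(Mul(Add(-2, Mul(-1, 49)), Add(-10, 9)), -32) = Mul(Mul(Add(-2, -49), -1), -32) = Mul(Mul(-51, -1), -32) = Mul(51, -32) = -1632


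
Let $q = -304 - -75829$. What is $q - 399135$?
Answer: $-323610$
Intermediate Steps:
$q = 75525$ ($q = -304 + 75829 = 75525$)
$q - 399135 = 75525 - 399135 = -323610$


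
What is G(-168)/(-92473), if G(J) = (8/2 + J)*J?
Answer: -27552/92473 ≈ -0.29795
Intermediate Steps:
G(J) = J*(4 + J) (G(J) = (8*(½) + J)*J = (4 + J)*J = J*(4 + J))
G(-168)/(-92473) = -168*(4 - 168)/(-92473) = -168*(-164)*(-1/92473) = 27552*(-1/92473) = -27552/92473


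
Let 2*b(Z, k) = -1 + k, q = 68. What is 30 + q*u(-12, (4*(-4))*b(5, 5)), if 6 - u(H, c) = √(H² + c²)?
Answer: 438 - 272*√73 ≈ -1886.0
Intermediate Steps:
b(Z, k) = -½ + k/2 (b(Z, k) = (-1 + k)/2 = -½ + k/2)
u(H, c) = 6 - √(H² + c²)
30 + q*u(-12, (4*(-4))*b(5, 5)) = 30 + 68*(6 - √((-12)² + ((4*(-4))*(-½ + (½)*5))²)) = 30 + 68*(6 - √(144 + (-16*(-½ + 5/2))²)) = 30 + 68*(6 - √(144 + (-16*2)²)) = 30 + 68*(6 - √(144 + (-32)²)) = 30 + 68*(6 - √(144 + 1024)) = 30 + 68*(6 - √1168) = 30 + 68*(6 - 4*√73) = 30 + (408 - 272*√73) = 438 - 272*√73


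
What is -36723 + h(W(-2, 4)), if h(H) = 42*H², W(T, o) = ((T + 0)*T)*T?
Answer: -34035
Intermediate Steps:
W(T, o) = T³ (W(T, o) = (T*T)*T = T²*T = T³)
-36723 + h(W(-2, 4)) = -36723 + 42*((-2)³)² = -36723 + 42*(-8)² = -36723 + 42*64 = -36723 + 2688 = -34035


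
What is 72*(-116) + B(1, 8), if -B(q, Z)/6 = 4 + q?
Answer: -8382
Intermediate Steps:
B(q, Z) = -24 - 6*q (B(q, Z) = -6*(4 + q) = -24 - 6*q)
72*(-116) + B(1, 8) = 72*(-116) + (-24 - 6*1) = -8352 + (-24 - 6) = -8352 - 30 = -8382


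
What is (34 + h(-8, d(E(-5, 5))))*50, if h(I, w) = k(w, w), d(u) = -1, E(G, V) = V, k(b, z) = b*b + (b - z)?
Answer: 1750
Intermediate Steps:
k(b, z) = b + b² - z (k(b, z) = b² + (b - z) = b + b² - z)
h(I, w) = w² (h(I, w) = w + w² - w = w²)
(34 + h(-8, d(E(-5, 5))))*50 = (34 + (-1)²)*50 = (34 + 1)*50 = 35*50 = 1750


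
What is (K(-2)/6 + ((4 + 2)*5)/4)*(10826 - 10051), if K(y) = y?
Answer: 33325/6 ≈ 5554.2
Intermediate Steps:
(K(-2)/6 + ((4 + 2)*5)/4)*(10826 - 10051) = (-2/6 + ((4 + 2)*5)/4)*(10826 - 10051) = (-2*⅙ + (6*5)*(¼))*775 = (-⅓ + 30*(¼))*775 = (-⅓ + 15/2)*775 = (43/6)*775 = 33325/6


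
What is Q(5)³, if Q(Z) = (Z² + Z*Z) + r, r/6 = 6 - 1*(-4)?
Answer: 1331000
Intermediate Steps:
r = 60 (r = 6*(6 - 1*(-4)) = 6*(6 + 4) = 6*10 = 60)
Q(Z) = 60 + 2*Z² (Q(Z) = (Z² + Z*Z) + 60 = (Z² + Z²) + 60 = 2*Z² + 60 = 60 + 2*Z²)
Q(5)³ = (60 + 2*5²)³ = (60 + 2*25)³ = (60 + 50)³ = 110³ = 1331000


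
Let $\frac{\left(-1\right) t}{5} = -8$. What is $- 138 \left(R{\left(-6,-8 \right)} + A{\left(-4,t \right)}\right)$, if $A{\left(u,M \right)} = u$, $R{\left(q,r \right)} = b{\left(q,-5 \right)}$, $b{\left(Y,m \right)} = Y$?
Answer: $1380$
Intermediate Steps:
$t = 40$ ($t = \left(-5\right) \left(-8\right) = 40$)
$R{\left(q,r \right)} = q$
$- 138 \left(R{\left(-6,-8 \right)} + A{\left(-4,t \right)}\right) = - 138 \left(-6 - 4\right) = \left(-138\right) \left(-10\right) = 1380$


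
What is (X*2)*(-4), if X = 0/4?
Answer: 0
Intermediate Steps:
X = 0 (X = 0*(¼) = 0)
(X*2)*(-4) = (0*2)*(-4) = 0*(-4) = 0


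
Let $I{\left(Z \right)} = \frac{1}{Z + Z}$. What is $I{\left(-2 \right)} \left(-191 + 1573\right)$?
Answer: $- \frac{691}{2} \approx -345.5$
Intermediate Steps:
$I{\left(Z \right)} = \frac{1}{2 Z}$
$I{\left(-2 \right)} \left(-191 + 1573\right) = \frac{1}{2 \left(-2\right)} \left(-191 + 1573\right) = \frac{1}{2} \left(- \frac{1}{2}\right) 1382 = \left(- \frac{1}{4}\right) 1382 = - \frac{691}{2}$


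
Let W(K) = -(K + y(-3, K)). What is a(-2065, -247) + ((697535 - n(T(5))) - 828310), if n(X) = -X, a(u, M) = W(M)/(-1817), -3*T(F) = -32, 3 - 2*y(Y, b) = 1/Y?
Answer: -10330393/79 ≈ -1.3076e+5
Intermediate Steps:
y(Y, b) = 3/2 - 1/(2*Y)
T(F) = 32/3 (T(F) = -1/3*(-32) = 32/3)
W(K) = -5/3 - K (W(K) = -(K + (1/2)*(-1 + 3*(-3))/(-3)) = -(K + (1/2)*(-1/3)*(-1 - 9)) = -(K + (1/2)*(-1/3)*(-10)) = -(K + 5/3) = -(5/3 + K) = -5/3 - K)
a(u, M) = 5/5451 + M/1817 (a(u, M) = (-5/3 - M)/(-1817) = (-5/3 - M)*(-1/1817) = 5/5451 + M/1817)
a(-2065, -247) + ((697535 - n(T(5))) - 828310) = (5/5451 + (1/1817)*(-247)) + ((697535 - (-1)*32/3) - 828310) = (5/5451 - 247/1817) + ((697535 - 1*(-32/3)) - 828310) = -32/237 + ((697535 + 32/3) - 828310) = -32/237 + (2092637/3 - 828310) = -32/237 - 392293/3 = -10330393/79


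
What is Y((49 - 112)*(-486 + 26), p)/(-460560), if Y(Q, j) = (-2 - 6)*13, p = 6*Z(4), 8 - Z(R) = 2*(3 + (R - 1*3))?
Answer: 13/57570 ≈ 0.00022581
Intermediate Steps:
Z(R) = 8 - 2*R (Z(R) = 8 - 2*(3 + (R - 1*3)) = 8 - 2*(3 + (R - 3)) = 8 - 2*(3 + (-3 + R)) = 8 - 2*R)
p = 0 (p = 6*(8 - 2*4) = 6*(8 - 8) = 6*0 = 0)
Y(Q, j) = -104 (Y(Q, j) = -8*13 = -104)
Y((49 - 112)*(-486 + 26), p)/(-460560) = -104/(-460560) = -104*(-1/460560) = 13/57570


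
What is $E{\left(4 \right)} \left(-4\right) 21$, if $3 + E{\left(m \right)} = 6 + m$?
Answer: $-588$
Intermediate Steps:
$E{\left(m \right)} = 3 + m$ ($E{\left(m \right)} = -3 + \left(6 + m\right) = 3 + m$)
$E{\left(4 \right)} \left(-4\right) 21 = \left(3 + 4\right) \left(-4\right) 21 = 7 \left(-4\right) 21 = \left(-28\right) 21 = -588$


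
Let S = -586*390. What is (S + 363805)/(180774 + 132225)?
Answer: 135265/312999 ≈ 0.43216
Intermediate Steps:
S = -228540
(S + 363805)/(180774 + 132225) = (-228540 + 363805)/(180774 + 132225) = 135265/312999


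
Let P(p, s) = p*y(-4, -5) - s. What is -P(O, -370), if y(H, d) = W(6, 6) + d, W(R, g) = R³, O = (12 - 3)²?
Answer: -17461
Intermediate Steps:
O = 81 (O = 9² = 81)
y(H, d) = 216 + d (y(H, d) = 6³ + d = 216 + d)
P(p, s) = -s + 211*p (P(p, s) = p*(216 - 5) - s = p*211 - s = 211*p - s = -s + 211*p)
-P(O, -370) = -(-1*(-370) + 211*81) = -(370 + 17091) = -1*17461 = -17461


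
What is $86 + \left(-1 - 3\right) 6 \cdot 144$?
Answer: $-3370$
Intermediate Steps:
$86 + \left(-1 - 3\right) 6 \cdot 144 = 86 + \left(-4\right) 6 \cdot 144 = 86 - 3456 = -3370$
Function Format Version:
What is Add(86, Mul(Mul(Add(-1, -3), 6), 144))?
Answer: -3370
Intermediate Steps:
Add(86, Mul(Mul(Add(-1, -3), 6), 144)) = Add(86, Mul(Mul(-4, 6), 144)) = Add(86, Mul(-24, 144)) = Add(86, -3456) = -3370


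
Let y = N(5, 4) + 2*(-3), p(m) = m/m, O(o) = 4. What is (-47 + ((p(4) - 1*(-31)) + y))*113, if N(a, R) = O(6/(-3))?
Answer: -1921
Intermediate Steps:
p(m) = 1
N(a, R) = 4
y = -2 (y = 4 + 2*(-3) = 4 - 6 = -2)
(-47 + ((p(4) - 1*(-31)) + y))*113 = (-47 + ((1 - 1*(-31)) - 2))*113 = (-47 + ((1 + 31) - 2))*113 = (-47 + (32 - 2))*113 = (-47 + 30)*113 = -17*113 = -1921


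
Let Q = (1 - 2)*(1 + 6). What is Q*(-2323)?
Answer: 16261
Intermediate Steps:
Q = -7 (Q = -1*7 = -7)
Q*(-2323) = -7*(-2323) = 16261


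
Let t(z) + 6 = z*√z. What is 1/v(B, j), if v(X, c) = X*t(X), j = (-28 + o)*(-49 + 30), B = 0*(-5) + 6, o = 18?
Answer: 1/180 + √6/180 ≈ 0.019164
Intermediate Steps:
t(z) = -6 + z^(3/2) (t(z) = -6 + z*√z = -6 + z^(3/2))
B = 6 (B = 0 + 6 = 6)
j = 190 (j = (-28 + 18)*(-49 + 30) = -10*(-19) = 190)
v(X, c) = X*(-6 + X^(3/2))
1/v(B, j) = 1/(6*(-6 + 6^(3/2))) = 1/(6*(-6 + 6*√6)) = 1/(-36 + 36*√6)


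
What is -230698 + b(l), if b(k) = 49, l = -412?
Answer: -230649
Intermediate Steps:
-230698 + b(l) = -230698 + 49 = -230649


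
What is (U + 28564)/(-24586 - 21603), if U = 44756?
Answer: -5640/3553 ≈ -1.5874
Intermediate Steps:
(U + 28564)/(-24586 - 21603) = (44756 + 28564)/(-24586 - 21603) = 73320/(-46189) = 73320*(-1/46189) = -5640/3553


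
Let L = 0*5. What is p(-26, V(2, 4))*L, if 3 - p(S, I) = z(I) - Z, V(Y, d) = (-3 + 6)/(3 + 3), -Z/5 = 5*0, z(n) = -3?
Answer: 0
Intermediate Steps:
Z = 0 (Z = -25*0 = -5*0 = 0)
V(Y, d) = ½ (V(Y, d) = 3/6 = 3*(⅙) = ½)
p(S, I) = 6 (p(S, I) = 3 - (-3 - 1*0) = 3 - (-3 + 0) = 3 - 1*(-3) = 3 + 3 = 6)
L = 0
p(-26, V(2, 4))*L = 6*0 = 0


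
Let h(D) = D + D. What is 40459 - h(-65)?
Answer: 40589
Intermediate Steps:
h(D) = 2*D
40459 - h(-65) = 40459 - 2*(-65) = 40459 - 1*(-130) = 40459 + 130 = 40589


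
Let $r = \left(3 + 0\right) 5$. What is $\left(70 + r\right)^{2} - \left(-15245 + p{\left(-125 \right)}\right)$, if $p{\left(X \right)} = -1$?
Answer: $22471$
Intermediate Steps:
$r = 15$ ($r = 3 \cdot 5 = 15$)
$\left(70 + r\right)^{2} - \left(-15245 + p{\left(-125 \right)}\right) = \left(70 + 15\right)^{2} + \left(15245 - -1\right) = 85^{2} + \left(15245 + 1\right) = 7225 + 15246 = 22471$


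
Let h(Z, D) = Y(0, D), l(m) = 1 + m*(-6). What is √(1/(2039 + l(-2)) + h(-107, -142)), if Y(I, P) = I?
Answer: √57/342 ≈ 0.022076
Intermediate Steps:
l(m) = 1 - 6*m
h(Z, D) = 0
√(1/(2039 + l(-2)) + h(-107, -142)) = √(1/(2039 + (1 - 6*(-2))) + 0) = √(1/(2039 + (1 + 12)) + 0) = √(1/(2039 + 13) + 0) = √(1/2052 + 0) = √(1/2052) = √57/342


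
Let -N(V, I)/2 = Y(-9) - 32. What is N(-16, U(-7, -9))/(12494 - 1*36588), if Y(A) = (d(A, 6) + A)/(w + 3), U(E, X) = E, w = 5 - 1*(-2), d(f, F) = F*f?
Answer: -383/120470 ≈ -0.0031792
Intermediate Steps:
w = 7 (w = 5 + 2 = 7)
Y(A) = 7*A/10 (Y(A) = (6*A + A)/(7 + 3) = (7*A)/10 = (7*A)*(⅒) = 7*A/10)
N(V, I) = 383/5 (N(V, I) = -2*((7/10)*(-9) - 32) = -2*(-63/10 - 32) = -2*(-383/10) = 383/5)
N(-16, U(-7, -9))/(12494 - 1*36588) = 383/(5*(12494 - 1*36588)) = 383/(5*(12494 - 36588)) = (383/5)/(-24094) = (383/5)*(-1/24094) = -383/120470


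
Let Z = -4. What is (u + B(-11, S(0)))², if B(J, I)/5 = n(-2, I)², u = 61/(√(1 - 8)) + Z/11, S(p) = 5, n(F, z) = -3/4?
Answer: (3017 - 10736*I*√7)²/1517824 ≈ -525.57 - 112.92*I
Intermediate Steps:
n(F, z) = -¾ (n(F, z) = -3*¼ = -¾)
u = -4/11 - 61*I*√7/7 (u = 61/(√(1 - 8)) - 4/11 = 61/(√(-7)) - 4*1/11 = 61/((I*√7)) - 4/11 = 61*(-I*√7/7) - 4/11 = -61*I*√7/7 - 4/11 = -4/11 - 61*I*√7/7 ≈ -0.36364 - 23.056*I)
B(J, I) = 45/16 (B(J, I) = 5*(-¾)² = 5*(9/16) = 45/16)
(u + B(-11, S(0)))² = ((-4/11 - 61*I*√7/7) + 45/16)² = (431/176 - 61*I*√7/7)²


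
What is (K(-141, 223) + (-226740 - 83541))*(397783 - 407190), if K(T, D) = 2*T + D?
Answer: 2919368380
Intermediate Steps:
K(T, D) = D + 2*T
(K(-141, 223) + (-226740 - 83541))*(397783 - 407190) = ((223 + 2*(-141)) + (-226740 - 83541))*(397783 - 407190) = ((223 - 282) - 310281)*(-9407) = (-59 - 310281)*(-9407) = -310340*(-9407) = 2919368380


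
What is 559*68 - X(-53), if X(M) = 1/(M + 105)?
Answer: 1976623/52 ≈ 38012.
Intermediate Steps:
X(M) = 1/(105 + M)
559*68 - X(-53) = 559*68 - 1/(105 - 53) = 38012 - 1/52 = 1976623/52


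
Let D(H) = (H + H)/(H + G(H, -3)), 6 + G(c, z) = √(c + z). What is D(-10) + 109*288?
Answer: 8444768/269 + 20*I*√13/269 ≈ 31393.0 + 0.26807*I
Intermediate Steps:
G(c, z) = -6 + √(c + z)
D(H) = 2*H/(-6 + H + √(-3 + H)) (D(H) = (H + H)/(H + (-6 + √(H - 3))) = (2*H)/(H + (-6 + √(-3 + H))) = (2*H)/(-6 + H + √(-3 + H)) = 2*H/(-6 + H + √(-3 + H)))
D(-10) + 109*288 = 2*(-10)/(-6 - 10 + √(-3 - 10)) + 109*288 = 2*(-10)/(-6 - 10 + √(-13)) + 31392 = 2*(-10)/(-6 - 10 + I*√13) + 31392 = 2*(-10)/(-16 + I*√13) + 31392 = -20/(-16 + I*√13) + 31392 = 31392 - 20/(-16 + I*√13)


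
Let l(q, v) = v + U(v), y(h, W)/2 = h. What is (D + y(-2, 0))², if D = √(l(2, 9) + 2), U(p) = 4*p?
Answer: (4 - √47)² ≈ 8.1548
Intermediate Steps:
y(h, W) = 2*h
l(q, v) = 5*v (l(q, v) = v + 4*v = 5*v)
D = √47 (D = √(5*9 + 2) = √(45 + 2) = √47 ≈ 6.8557)
(D + y(-2, 0))² = (√47 + 2*(-2))² = (√47 - 4)² = (-4 + √47)²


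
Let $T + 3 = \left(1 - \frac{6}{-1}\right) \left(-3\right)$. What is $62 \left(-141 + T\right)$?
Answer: $-10230$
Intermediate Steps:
$T = -24$ ($T = -3 + \left(1 - \frac{6}{-1}\right) \left(-3\right) = -3 + \left(1 - -6\right) \left(-3\right) = -3 + \left(1 + 6\right) \left(-3\right) = -3 + 7 \left(-3\right) = -3 - 21 = -24$)
$62 \left(-141 + T\right) = 62 \left(-141 - 24\right) = 62 \left(-165\right) = -10230$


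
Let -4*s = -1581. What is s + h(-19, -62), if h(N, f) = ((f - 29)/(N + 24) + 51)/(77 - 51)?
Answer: 103093/260 ≈ 396.51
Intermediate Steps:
s = 1581/4 (s = -¼*(-1581) = 1581/4 ≈ 395.25)
h(N, f) = 51/26 + (-29 + f)/(26*(24 + N)) (h(N, f) = ((-29 + f)/(24 + N) + 51)/26 = ((-29 + f)/(24 + N) + 51)*(1/26) = (51 + (-29 + f)/(24 + N))*(1/26) = 51/26 + (-29 + f)/(26*(24 + N)))
s + h(-19, -62) = 1581/4 + (1195 - 62 + 51*(-19))/(26*(24 - 19)) = 1581/4 + (1/26)*(1195 - 62 - 969)/5 = 1581/4 + (1/26)*(⅕)*164 = 1581/4 + 82/65 = 103093/260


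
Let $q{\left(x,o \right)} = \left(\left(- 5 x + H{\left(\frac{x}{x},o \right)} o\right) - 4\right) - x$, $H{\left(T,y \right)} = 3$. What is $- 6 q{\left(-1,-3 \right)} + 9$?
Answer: $51$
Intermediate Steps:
$q{\left(x,o \right)} = -4 - 6 x + 3 o$ ($q{\left(x,o \right)} = \left(\left(- 5 x + 3 o\right) - 4\right) - x = \left(-4 - 5 x + 3 o\right) - x = -4 - 6 x + 3 o$)
$- 6 q{\left(-1,-3 \right)} + 9 = - 6 \left(-4 - -6 + 3 \left(-3\right)\right) + 9 = - 6 \left(-4 + 6 - 9\right) + 9 = \left(-6\right) \left(-7\right) + 9 = 42 + 9 = 51$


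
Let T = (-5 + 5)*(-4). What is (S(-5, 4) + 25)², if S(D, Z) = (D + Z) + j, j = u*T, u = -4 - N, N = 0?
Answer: 576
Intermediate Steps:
u = -4 (u = -4 - 1*0 = -4 + 0 = -4)
T = 0 (T = 0*(-4) = 0)
j = 0 (j = -4*0 = 0)
S(D, Z) = D + Z (S(D, Z) = (D + Z) + 0 = D + Z)
(S(-5, 4) + 25)² = ((-5 + 4) + 25)² = (-1 + 25)² = 24² = 576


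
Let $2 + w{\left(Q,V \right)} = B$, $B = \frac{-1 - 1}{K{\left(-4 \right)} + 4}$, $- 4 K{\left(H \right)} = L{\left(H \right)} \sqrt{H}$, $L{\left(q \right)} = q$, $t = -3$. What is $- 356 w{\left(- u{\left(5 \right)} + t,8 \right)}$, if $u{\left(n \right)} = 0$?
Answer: $\frac{4272}{5} - \frac{356 i}{5} \approx 854.4 - 71.2 i$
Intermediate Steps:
$K{\left(H \right)} = - \frac{H^{\frac{3}{2}}}{4}$ ($K{\left(H \right)} = - \frac{H \sqrt{H}}{4} = - \frac{H^{\frac{3}{2}}}{4}$)
$B = - \frac{4 - 2 i}{10}$ ($B = \frac{-1 - 1}{- \frac{\left(-4\right)^{\frac{3}{2}}}{4} + 4} = - \frac{2}{- \frac{\left(-8\right) i}{4} + 4} = - \frac{2}{2 i + 4} = - \frac{2}{4 + 2 i} = - 2 \frac{4 - 2 i}{20} = - \frac{4 - 2 i}{10} \approx -0.4 + 0.2 i$)
$w{\left(Q,V \right)} = - \frac{12}{5} + \frac{i}{5}$ ($w{\left(Q,V \right)} = -2 - \left(\frac{2}{5} - \frac{i}{5}\right) = - \frac{12}{5} + \frac{i}{5}$)
$- 356 w{\left(- u{\left(5 \right)} + t,8 \right)} = - 356 \left(- \frac{12}{5} + \frac{i}{5}\right) = \frac{4272}{5} - \frac{356 i}{5}$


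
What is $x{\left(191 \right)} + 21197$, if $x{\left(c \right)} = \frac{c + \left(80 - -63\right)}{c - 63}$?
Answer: $\frac{1356775}{64} \approx 21200.0$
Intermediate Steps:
$x{\left(c \right)} = \frac{143 + c}{-63 + c}$ ($x{\left(c \right)} = \frac{c + \left(80 + 63\right)}{-63 + c} = \frac{c + 143}{-63 + c} = \frac{143 + c}{-63 + c}$)
$x{\left(191 \right)} + 21197 = \frac{143 + 191}{-63 + 191} + 21197 = \frac{1}{128} \cdot 334 + 21197 = \frac{167}{64} + 21197 = \frac{1356775}{64}$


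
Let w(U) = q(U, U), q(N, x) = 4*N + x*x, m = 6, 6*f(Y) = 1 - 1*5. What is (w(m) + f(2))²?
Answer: 31684/9 ≈ 3520.4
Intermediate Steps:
f(Y) = -⅔ (f(Y) = (1 - 1*5)/6 = (1 - 5)/6 = (⅙)*(-4) = -⅔)
q(N, x) = x² + 4*N (q(N, x) = 4*N + x² = x² + 4*N)
w(U) = U² + 4*U
(w(m) + f(2))² = (6*(4 + 6) - ⅔)² = (6*10 - ⅔)² = (60 - ⅔)² = (178/3)² = 31684/9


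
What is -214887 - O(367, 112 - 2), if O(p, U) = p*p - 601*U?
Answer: -283466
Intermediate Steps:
O(p, U) = p**2 - 601*U
-214887 - O(367, 112 - 2) = -214887 - (367**2 - 601*(112 - 2)) = -214887 - (134689 - 601*110) = -214887 - (134689 - 66110) = -214887 - 1*68579 = -214887 - 68579 = -283466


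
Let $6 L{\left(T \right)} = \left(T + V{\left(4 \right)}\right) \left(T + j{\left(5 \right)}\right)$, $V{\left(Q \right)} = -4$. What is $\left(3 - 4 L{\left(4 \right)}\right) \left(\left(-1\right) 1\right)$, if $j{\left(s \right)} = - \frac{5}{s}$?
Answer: $-3$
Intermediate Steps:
$L{\left(T \right)} = \frac{\left(-1 + T\right) \left(-4 + T\right)}{6}$ ($L{\left(T \right)} = \frac{\left(T - 4\right) \left(T - \frac{5}{5}\right)}{6} = \frac{\left(-4 + T\right) \left(T - 1\right)}{6} = \frac{\left(-4 + T\right) \left(-1 + T\right)}{6} = \frac{\left(-1 + T\right) \left(-4 + T\right)}{6}$)
$\left(3 - 4 L{\left(4 \right)}\right) \left(\left(-1\right) 1\right) = \left(3 - 4 \left(\frac{2}{3} - \frac{10}{3} + \frac{4^{2}}{6}\right)\right) \left(\left(-1\right) 1\right) = \left(3 - 4 \left(\frac{2}{3} - \frac{10}{3} + \frac{1}{6} \cdot 16\right)\right) \left(-1\right) = \left(3 - 4 \left(\frac{2}{3} - \frac{10}{3} + \frac{8}{3}\right)\right) \left(-1\right) = \left(3 - 0\right) \left(-1\right) = \left(3 + 0\right) \left(-1\right) = 3 \left(-1\right) = -3$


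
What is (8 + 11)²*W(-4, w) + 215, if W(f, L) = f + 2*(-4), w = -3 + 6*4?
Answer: -4117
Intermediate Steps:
w = 21 (w = -3 + 24 = 21)
W(f, L) = -8 + f (W(f, L) = f - 8 = -8 + f)
(8 + 11)²*W(-4, w) + 215 = (8 + 11)²*(-8 - 4) + 215 = 19²*(-12) + 215 = 361*(-12) + 215 = -4332 + 215 = -4117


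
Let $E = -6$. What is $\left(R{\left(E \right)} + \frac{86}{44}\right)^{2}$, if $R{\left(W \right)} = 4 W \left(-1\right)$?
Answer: $\frac{326041}{484} \approx 673.64$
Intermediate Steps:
$R{\left(W \right)} = - 4 W$
$\left(R{\left(E \right)} + \frac{86}{44}\right)^{2} = \left(\left(-4\right) \left(-6\right) + \frac{86}{44}\right)^{2} = \left(24 + 86 \cdot \frac{1}{44}\right)^{2} = \left(24 + \frac{43}{22}\right)^{2} = \left(\frac{571}{22}\right)^{2} = \frac{326041}{484}$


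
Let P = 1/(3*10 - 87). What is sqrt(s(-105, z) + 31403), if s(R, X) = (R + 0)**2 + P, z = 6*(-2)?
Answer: 7*sqrt(2813235)/57 ≈ 205.98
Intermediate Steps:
P = -1/57 (P = 1/(30 - 87) = 1/(-57) = -1/57 ≈ -0.017544)
z = -12
s(R, X) = -1/57 + R**2 (s(R, X) = (R + 0)**2 - 1/57 = R**2 - 1/57 = -1/57 + R**2)
sqrt(s(-105, z) + 31403) = sqrt((-1/57 + (-105)**2) + 31403) = sqrt((-1/57 + 11025) + 31403) = sqrt(628424/57 + 31403) = sqrt(2418395/57) = 7*sqrt(2813235)/57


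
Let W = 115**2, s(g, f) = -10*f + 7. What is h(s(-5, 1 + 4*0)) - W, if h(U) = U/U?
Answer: -13224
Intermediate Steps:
s(g, f) = 7 - 10*f
W = 13225
h(U) = 1
h(s(-5, 1 + 4*0)) - W = 1 - 1*13225 = 1 - 13225 = -13224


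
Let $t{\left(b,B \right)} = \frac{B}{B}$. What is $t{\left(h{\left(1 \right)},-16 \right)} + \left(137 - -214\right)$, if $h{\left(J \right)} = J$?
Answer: $352$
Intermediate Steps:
$t{\left(b,B \right)} = 1$
$t{\left(h{\left(1 \right)},-16 \right)} + \left(137 - -214\right) = 1 + \left(137 - -214\right) = 1 + \left(137 + 214\right) = 1 + 351 = 352$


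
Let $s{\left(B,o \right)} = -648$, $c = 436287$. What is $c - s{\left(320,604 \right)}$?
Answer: $436935$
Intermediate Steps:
$c - s{\left(320,604 \right)} = 436287 - -648 = 436287 + 648 = 436935$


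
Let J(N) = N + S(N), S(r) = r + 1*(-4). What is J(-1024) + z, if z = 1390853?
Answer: 1388801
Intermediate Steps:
S(r) = -4 + r (S(r) = r - 4 = -4 + r)
J(N) = -4 + 2*N (J(N) = N + (-4 + N) = -4 + 2*N)
J(-1024) + z = (-4 + 2*(-1024)) + 1390853 = (-4 - 2048) + 1390853 = -2052 + 1390853 = 1388801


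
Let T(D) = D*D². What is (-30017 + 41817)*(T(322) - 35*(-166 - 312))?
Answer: 394155140400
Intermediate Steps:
T(D) = D³
(-30017 + 41817)*(T(322) - 35*(-166 - 312)) = (-30017 + 41817)*(322³ - 35*(-166 - 312)) = 11800*(33386248 - 35*(-478)) = 11800*(33386248 + 16730) = 11800*33402978 = 394155140400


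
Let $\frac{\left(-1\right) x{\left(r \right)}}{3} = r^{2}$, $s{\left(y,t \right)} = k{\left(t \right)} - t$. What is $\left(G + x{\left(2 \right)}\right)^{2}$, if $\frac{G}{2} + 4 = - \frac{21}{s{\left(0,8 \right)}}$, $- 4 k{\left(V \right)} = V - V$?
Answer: $\frac{3481}{16} \approx 217.56$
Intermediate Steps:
$k{\left(V \right)} = 0$ ($k{\left(V \right)} = - \frac{V - V}{4} = \left(- \frac{1}{4}\right) 0 = 0$)
$s{\left(y,t \right)} = - t$ ($s{\left(y,t \right)} = 0 - t = - t$)
$G = - \frac{11}{4}$ ($G = -8 + 2 \left(- \frac{21}{\left(-1\right) 8}\right) = -8 + 2 \left(- \frac{21}{-8}\right) = -8 + 2 \left(\left(-21\right) \left(- \frac{1}{8}\right)\right) = -8 + 2 \cdot \frac{21}{8} = -8 + \frac{21}{4} = - \frac{11}{4} \approx -2.75$)
$x{\left(r \right)} = - 3 r^{2}$
$\left(G + x{\left(2 \right)}\right)^{2} = \left(- \frac{11}{4} - 3 \cdot 2^{2}\right)^{2} = \left(- \frac{11}{4} - 12\right)^{2} = \left(- \frac{59}{4}\right)^{2} = \frac{3481}{16}$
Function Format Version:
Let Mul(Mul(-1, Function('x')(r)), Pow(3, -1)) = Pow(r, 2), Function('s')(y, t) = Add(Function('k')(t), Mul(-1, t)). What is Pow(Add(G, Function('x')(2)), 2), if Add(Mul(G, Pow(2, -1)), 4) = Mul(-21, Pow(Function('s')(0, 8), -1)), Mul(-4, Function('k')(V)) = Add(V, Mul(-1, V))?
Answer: Rational(3481, 16) ≈ 217.56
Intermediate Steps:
Function('k')(V) = 0 (Function('k')(V) = Mul(Rational(-1, 4), Add(V, Mul(-1, V))) = Mul(Rational(-1, 4), 0) = 0)
Function('s')(y, t) = Mul(-1, t) (Function('s')(y, t) = Add(0, Mul(-1, t)) = Mul(-1, t))
G = Rational(-11, 4) (G = Add(-8, Mul(2, Mul(-21, Pow(Mul(-1, 8), -1)))) = Add(-8, Mul(2, Mul(-21, Pow(-8, -1)))) = Add(-8, Mul(2, Mul(-21, Rational(-1, 8)))) = Add(-8, Mul(2, Rational(21, 8))) = Add(-8, Rational(21, 4)) = Rational(-11, 4) ≈ -2.7500)
Function('x')(r) = Mul(-3, Pow(r, 2))
Pow(Add(G, Function('x')(2)), 2) = Pow(Add(Rational(-11, 4), Mul(-3, Pow(2, 2))), 2) = Pow(Add(Rational(-11, 4), Mul(-3, 4)), 2) = Pow(Add(Rational(-11, 4), -12), 2) = Pow(Rational(-59, 4), 2) = Rational(3481, 16)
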